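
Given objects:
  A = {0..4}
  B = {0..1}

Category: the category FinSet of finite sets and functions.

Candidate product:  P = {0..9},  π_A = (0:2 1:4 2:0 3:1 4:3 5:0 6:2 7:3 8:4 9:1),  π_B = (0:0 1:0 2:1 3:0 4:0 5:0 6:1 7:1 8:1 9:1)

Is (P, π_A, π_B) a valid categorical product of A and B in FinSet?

|A|·|B| = 5·2 = 10;  |P| = 10
Check the pairing map k ↦ (π_A(k), π_B(k)):
  0 : (2,0)
  1 : (4,0)
  2 : (0,1)
  3 : (1,0)
  4 : (3,0)
  5 : (0,0)
  6 : (2,1)
  7 : (3,1)
  8 : (4,1)
  9 : (1,1)
distinct pairs in image: 10 / 10 needed
  → bijection onto A×B; projections well-typed.

Answer: VALID PRODUCT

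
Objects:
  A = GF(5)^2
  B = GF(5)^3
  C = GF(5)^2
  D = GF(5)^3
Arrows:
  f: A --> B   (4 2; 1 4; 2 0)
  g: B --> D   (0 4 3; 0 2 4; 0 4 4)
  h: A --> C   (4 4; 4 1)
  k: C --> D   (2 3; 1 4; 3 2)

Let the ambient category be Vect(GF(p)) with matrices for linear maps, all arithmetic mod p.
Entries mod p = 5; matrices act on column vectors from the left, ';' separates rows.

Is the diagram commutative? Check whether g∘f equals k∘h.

Answer: DOES NOT COMMUTE

Work:
1) trace f;g:
  e0=[1,0] f-->[4,1,2] g-->[0,0,2]
  e1=[0,1] f-->[2,4,0] g-->[1,3,1]
  composite₁ = (0 1; 0 3; 2 1)
2) trace h;k:
  e0=[1,0] h-->[4,4] k-->[0,0,0]
  e1=[0,1] h-->[4,1] k-->[1,3,4]
  composite₂ = (0 1; 0 3; 0 4)
Equal? NO — does not commute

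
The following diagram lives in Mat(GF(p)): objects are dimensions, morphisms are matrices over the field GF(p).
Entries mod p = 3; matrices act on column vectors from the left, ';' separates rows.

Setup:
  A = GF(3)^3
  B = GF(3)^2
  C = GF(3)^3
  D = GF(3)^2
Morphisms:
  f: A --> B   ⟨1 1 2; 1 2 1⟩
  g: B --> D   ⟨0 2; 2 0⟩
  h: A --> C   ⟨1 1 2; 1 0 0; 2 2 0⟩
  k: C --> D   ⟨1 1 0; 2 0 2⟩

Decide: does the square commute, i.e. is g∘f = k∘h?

Answer: DOES NOT COMMUTE

Work:
Along f;g (path 1):
  e0=⟨1,0,0⟩ f-->⟨1,1⟩ g-->⟨2,2⟩
  e1=⟨0,1,0⟩ f-->⟨1,2⟩ g-->⟨1,2⟩
  e2=⟨0,0,1⟩ f-->⟨2,1⟩ g-->⟨2,1⟩
  ⟦path⟧₁ = ⟨2 1 2; 2 2 1⟩
Along h;k (path 2):
  e0=⟨1,0,0⟩ h-->⟨1,1,2⟩ k-->⟨2,0⟩
  e1=⟨0,1,0⟩ h-->⟨1,0,2⟩ k-->⟨1,0⟩
  e2=⟨0,0,1⟩ h-->⟨2,0,0⟩ k-->⟨2,1⟩
  ⟦path⟧₂ = ⟨2 1 2; 0 0 1⟩
Equal? distinct morphisms ✗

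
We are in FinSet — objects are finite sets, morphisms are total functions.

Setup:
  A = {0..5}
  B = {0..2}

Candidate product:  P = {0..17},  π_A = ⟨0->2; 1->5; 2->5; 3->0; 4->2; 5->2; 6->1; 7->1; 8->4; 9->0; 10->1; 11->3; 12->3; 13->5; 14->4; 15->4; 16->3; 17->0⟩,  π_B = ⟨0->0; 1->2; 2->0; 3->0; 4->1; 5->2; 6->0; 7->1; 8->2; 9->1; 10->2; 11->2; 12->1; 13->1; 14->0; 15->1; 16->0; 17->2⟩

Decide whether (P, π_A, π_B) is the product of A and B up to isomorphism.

Answer: VALID PRODUCT

Derivation:
|A|·|B| = 6·3 = 18;  |P| = 18
Check the pairing map k ↦ (π_A(k), π_B(k)):
  0 -> (2,0)
  1 -> (5,2)
  2 -> (5,0)
  3 -> (0,0)
  4 -> (2,1)
  5 -> (2,2)
  6 -> (1,0)
  7 -> (1,1)
  8 -> (4,2)
  9 -> (0,1)
  10 -> (1,2)
  11 -> (3,2)
  12 -> (3,1)
  13 -> (5,1)
  14 -> (4,0)
  15 -> (4,1)
  16 -> (3,0)
  17 -> (0,2)
distinct pairs in image: 18 / 18 needed
  → bijection onto A×B; projections well-typed.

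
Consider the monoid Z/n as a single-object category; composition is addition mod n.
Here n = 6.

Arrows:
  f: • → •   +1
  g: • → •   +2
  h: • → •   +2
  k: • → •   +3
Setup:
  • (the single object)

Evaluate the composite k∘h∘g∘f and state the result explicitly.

  0 +1≡1 +2≡3 +2≡5 +3≡2  (mod 6)
result: +2

Answer: +2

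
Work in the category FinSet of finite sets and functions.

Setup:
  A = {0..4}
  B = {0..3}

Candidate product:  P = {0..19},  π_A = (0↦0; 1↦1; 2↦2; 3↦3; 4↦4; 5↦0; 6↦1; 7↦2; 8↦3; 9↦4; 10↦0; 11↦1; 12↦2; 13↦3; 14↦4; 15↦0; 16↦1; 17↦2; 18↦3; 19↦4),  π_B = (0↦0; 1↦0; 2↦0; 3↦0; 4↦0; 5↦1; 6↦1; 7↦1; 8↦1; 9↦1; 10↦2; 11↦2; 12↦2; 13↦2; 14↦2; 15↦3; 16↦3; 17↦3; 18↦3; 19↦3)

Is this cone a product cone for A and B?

Answer: VALID PRODUCT

Derivation:
|A|·|B| = 5·4 = 20;  |P| = 20
Check the pairing map k ↦ (π_A(k), π_B(k)):
  0 ↦ (0,0)
  1 ↦ (1,0)
  2 ↦ (2,0)
  3 ↦ (3,0)
  4 ↦ (4,0)
  5 ↦ (0,1)
  6 ↦ (1,1)
  7 ↦ (2,1)
  8 ↦ (3,1)
  9 ↦ (4,1)
  10 ↦ (0,2)
  11 ↦ (1,2)
  12 ↦ (2,2)
  13 ↦ (3,2)
  14 ↦ (4,2)
  15 ↦ (0,3)
  16 ↦ (1,3)
  17 ↦ (2,3)
  18 ↦ (3,3)
  19 ↦ (4,3)
distinct pairs in image: 20 / 20 needed
  → bijection onto A×B; projections well-typed.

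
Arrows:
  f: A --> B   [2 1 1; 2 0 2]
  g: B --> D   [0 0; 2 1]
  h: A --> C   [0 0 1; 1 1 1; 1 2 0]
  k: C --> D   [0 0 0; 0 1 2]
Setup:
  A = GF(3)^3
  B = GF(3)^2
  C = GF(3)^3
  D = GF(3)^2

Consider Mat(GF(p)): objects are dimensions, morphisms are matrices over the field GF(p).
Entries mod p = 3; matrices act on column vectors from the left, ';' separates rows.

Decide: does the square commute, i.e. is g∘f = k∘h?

Answer: COMMUTES

Work:
Path 1 = f;g:
  e0=[1,0,0] f-->[2,2] g-->[0,0]
  e1=[0,1,0] f-->[1,0] g-->[0,2]
  e2=[0,0,1] f-->[1,2] g-->[0,1]
  composite₁ = [0 0 0; 0 2 1]
Path 2 = h;k:
  e0=[1,0,0] h-->[0,1,1] k-->[0,0]
  e1=[0,1,0] h-->[0,1,2] k-->[0,2]
  e2=[0,0,1] h-->[1,1,0] k-->[0,1]
  composite₂ = [0 0 0; 0 2 1]
Equal? same morphism ✓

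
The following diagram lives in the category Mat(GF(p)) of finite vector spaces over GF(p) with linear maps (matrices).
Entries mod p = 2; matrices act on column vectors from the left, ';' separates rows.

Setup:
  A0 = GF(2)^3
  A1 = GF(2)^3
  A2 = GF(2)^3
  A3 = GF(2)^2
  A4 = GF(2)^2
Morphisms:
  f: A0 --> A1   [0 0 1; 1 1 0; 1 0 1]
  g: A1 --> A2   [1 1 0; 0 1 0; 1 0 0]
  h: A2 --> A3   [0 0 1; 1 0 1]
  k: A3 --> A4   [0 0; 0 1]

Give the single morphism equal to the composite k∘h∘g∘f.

Answer: [0 0 0; 1 1 0]

Derivation:
  e0=[1,0,0] f-->[0,1,1] g-->[1,1,0] h-->[0,1] k-->[0,1]
  e1=[0,1,0] f-->[0,1,0] g-->[1,1,0] h-->[0,1] k-->[0,1]
  e2=[0,0,1] f-->[1,0,1] g-->[1,0,1] h-->[1,0] k-->[0,0]
result: [0 0 0; 1 1 0]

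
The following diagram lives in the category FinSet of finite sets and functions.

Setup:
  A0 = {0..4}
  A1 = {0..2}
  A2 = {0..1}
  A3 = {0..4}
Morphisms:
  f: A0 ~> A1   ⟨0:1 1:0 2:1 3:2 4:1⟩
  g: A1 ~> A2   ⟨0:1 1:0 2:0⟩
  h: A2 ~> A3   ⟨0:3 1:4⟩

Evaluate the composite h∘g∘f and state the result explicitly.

  0 f~>1 g~>0 h~>3
  1 f~>0 g~>1 h~>4
  2 f~>1 g~>0 h~>3
  3 f~>2 g~>0 h~>3
  4 f~>1 g~>0 h~>3
⟦path⟧: ⟨0:3 1:4 2:3 3:3 4:3⟩

Answer: ⟨0:3 1:4 2:3 3:3 4:3⟩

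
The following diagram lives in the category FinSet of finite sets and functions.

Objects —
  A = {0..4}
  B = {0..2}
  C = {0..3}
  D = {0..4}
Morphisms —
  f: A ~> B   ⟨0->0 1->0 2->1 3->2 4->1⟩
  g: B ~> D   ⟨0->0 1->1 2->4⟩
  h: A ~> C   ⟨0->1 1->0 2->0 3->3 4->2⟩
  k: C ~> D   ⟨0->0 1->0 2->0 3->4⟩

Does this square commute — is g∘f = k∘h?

Answer: DOES NOT COMMUTE

Trace:
1) trace f;g:
  0 f~>0 g~>0
  1 f~>0 g~>0
  2 f~>1 g~>1
  3 f~>2 g~>4
  4 f~>1 g~>1
  ⟦path⟧₁ = ⟨0->0 1->0 2->1 3->4 4->1⟩
2) trace h;k:
  0 h~>1 k~>0
  1 h~>0 k~>0
  2 h~>0 k~>0
  3 h~>3 k~>4
  4 h~>2 k~>0
  ⟦path⟧₂ = ⟨0->0 1->0 2->0 3->4 4->0⟩
Equal? differ; not commutative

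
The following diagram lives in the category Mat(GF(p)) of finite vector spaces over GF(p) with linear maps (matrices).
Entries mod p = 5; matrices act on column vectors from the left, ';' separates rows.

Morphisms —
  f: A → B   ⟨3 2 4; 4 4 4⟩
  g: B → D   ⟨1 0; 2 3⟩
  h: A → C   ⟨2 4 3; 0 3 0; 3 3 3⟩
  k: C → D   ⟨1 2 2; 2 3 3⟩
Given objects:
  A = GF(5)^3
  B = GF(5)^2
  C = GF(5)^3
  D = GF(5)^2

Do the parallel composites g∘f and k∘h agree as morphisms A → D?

Answer: DOES NOT COMMUTE

Derivation:
Path 1 = f;g:
  e0=[1,0,0] f→[3,4] g→[3,3]
  e1=[0,1,0] f→[2,4] g→[2,1]
  e2=[0,0,1] f→[4,4] g→[4,0]
  ⟦path⟧₁ = ⟨3 2 4; 3 1 0⟩
Path 2 = h;k:
  e0=[1,0,0] h→[2,0,3] k→[3,3]
  e1=[0,1,0] h→[4,3,3] k→[1,1]
  e2=[0,0,1] h→[3,0,3] k→[4,0]
  ⟦path⟧₂ = ⟨3 1 4; 3 1 0⟩
Equal? differ; not commutative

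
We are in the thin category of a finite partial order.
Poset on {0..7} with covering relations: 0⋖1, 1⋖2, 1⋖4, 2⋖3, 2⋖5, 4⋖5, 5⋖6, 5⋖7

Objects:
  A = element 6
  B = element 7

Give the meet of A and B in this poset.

Common predecessors of 6,7: {0,1,2,4,5}
  0 ≤ 5
  1 ≤ 5
  2 ≤ 5
  4 ≤ 5
  5 ≤ 5
glb = 5

Answer: A∧B = 5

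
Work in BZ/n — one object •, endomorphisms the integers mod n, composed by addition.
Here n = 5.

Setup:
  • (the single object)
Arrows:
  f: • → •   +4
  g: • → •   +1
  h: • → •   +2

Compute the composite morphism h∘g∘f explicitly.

Answer: +2

Derivation:
  0 +4≡4 +1≡0 +2≡2  (mod 5)
result: +2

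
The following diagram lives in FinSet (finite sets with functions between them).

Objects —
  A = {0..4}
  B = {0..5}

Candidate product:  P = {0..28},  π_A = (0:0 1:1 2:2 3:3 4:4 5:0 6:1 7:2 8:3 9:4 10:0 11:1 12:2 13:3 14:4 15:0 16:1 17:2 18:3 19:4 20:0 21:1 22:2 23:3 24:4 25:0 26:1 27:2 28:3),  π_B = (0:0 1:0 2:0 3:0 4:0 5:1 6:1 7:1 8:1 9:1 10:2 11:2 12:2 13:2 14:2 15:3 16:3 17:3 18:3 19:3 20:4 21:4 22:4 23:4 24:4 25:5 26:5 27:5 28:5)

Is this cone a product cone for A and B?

Answer: NOT A VALID PRODUCT — |P|=29 ≠ |A|·|B|=30

Trace:
|A|·|B| = 5·6 = 30;  |P| = 29
  → cardinalities differ; no bijection possible.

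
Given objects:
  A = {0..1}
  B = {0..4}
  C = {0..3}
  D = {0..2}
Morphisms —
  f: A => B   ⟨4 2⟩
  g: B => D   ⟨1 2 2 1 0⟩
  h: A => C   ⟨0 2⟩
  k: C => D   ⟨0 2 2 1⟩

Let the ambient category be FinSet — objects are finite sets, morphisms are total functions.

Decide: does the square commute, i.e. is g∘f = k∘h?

Answer: COMMUTES

Trace:
1) trace f;g:
  0 f=>4 g=>0
  1 f=>2 g=>2
  result₁ = ⟨0 2⟩
2) trace h;k:
  0 h=>0 k=>0
  1 h=>2 k=>2
  result₂ = ⟨0 2⟩
Equal? equal; square commutes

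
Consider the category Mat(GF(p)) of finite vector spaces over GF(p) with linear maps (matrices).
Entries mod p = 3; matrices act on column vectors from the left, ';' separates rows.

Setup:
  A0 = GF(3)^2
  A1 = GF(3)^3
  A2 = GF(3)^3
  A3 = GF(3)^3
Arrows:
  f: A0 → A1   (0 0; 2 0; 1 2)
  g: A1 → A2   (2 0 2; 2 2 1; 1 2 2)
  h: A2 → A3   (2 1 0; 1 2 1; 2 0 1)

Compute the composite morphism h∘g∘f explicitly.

  e0=⟨1,0⟩ f→⟨0,2,1⟩ g→⟨2,2,0⟩ h→⟨0,0,1⟩
  e1=⟨0,1⟩ f→⟨0,0,2⟩ g→⟨1,2,1⟩ h→⟨1,0,0⟩
⟦path⟧: (0 1; 0 0; 1 0)

Answer: (0 1; 0 0; 1 0)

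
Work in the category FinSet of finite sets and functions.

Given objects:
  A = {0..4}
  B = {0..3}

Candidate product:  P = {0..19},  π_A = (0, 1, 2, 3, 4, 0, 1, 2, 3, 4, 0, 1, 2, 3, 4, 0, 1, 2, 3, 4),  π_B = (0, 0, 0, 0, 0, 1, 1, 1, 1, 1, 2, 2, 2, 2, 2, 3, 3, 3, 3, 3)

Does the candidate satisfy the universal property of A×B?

|A|·|B| = 5·4 = 20;  |P| = 20
Check the pairing map k ↦ (π_A(k), π_B(k)):
  0 : (0,0)
  1 : (1,0)
  2 : (2,0)
  3 : (3,0)
  4 : (4,0)
  5 : (0,1)
  6 : (1,1)
  7 : (2,1)
  8 : (3,1)
  9 : (4,1)
  10 : (0,2)
  11 : (1,2)
  12 : (2,2)
  13 : (3,2)
  14 : (4,2)
  15 : (0,3)
  16 : (1,3)
  17 : (2,3)
  18 : (3,3)
  19 : (4,3)
distinct pairs in image: 20 / 20 needed
  → bijection onto A×B; projections well-typed.

Answer: VALID PRODUCT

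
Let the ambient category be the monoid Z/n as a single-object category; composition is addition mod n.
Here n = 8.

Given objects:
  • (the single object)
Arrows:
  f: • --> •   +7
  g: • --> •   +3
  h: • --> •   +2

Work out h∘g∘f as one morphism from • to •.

Answer: +4

Work:
  0 +7≡7 +3≡2 +2≡4  (mod 8)
⟦path⟧: +4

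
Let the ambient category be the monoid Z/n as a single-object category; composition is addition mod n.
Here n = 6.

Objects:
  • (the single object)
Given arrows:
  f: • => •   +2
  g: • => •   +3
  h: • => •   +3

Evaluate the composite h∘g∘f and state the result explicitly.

  0 +2≡2 +3≡5 +3≡2  (mod 6)
result: +2

Answer: +2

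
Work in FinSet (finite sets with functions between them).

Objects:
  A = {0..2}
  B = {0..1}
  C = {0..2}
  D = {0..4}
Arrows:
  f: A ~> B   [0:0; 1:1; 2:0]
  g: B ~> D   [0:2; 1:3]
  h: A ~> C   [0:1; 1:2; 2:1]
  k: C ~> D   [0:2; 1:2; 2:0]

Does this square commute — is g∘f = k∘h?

Answer: DOES NOT COMMUTE

Derivation:
Along f;g (path 1):
  0 f~>0 g~>2
  1 f~>1 g~>3
  2 f~>0 g~>2
  composite₁ = [0:2; 1:3; 2:2]
Along h;k (path 2):
  0 h~>1 k~>2
  1 h~>2 k~>0
  2 h~>1 k~>2
  composite₂ = [0:2; 1:0; 2:2]
Equal? distinct morphisms ✗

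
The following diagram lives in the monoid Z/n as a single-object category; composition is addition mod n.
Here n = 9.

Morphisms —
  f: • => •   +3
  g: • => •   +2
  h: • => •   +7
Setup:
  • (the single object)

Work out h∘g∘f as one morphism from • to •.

  0 +3≡3 +2≡5 +7≡3  (mod 9)
result: +3

Answer: +3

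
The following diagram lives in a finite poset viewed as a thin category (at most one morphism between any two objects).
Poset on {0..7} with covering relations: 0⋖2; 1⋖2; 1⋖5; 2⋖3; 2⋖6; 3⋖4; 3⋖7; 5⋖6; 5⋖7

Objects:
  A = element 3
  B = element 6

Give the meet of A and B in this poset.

Answer: A∧B = 2

Derivation:
Lower bounds of A=3 and B=6: {0,1,2}
  0 ≤ 2
  1 ≤ 2
  2 ≤ 2
glb = 2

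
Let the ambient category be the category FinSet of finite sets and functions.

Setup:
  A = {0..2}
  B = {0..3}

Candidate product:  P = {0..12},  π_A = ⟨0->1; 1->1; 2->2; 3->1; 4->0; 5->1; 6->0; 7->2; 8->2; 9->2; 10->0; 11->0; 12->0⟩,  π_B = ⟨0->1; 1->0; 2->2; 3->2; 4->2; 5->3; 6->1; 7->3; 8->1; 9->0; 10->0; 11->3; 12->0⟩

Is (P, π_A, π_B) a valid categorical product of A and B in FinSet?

|A|·|B| = 3·4 = 12;  |P| = 13
  → cardinalities differ; no bijection possible.

Answer: NOT A VALID PRODUCT — |P|=13 ≠ |A|·|B|=12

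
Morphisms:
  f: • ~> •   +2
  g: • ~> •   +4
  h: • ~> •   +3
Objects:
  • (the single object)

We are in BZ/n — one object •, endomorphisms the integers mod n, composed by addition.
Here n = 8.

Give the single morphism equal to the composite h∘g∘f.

Answer: +1

Work:
  0 +2≡2 +4≡6 +3≡1  (mod 8)
result: +1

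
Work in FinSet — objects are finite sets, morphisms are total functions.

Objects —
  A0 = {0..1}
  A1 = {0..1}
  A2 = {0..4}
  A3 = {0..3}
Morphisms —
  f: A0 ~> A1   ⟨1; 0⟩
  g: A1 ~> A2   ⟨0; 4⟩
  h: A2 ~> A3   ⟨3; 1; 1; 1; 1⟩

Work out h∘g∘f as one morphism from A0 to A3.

Answer: ⟨1; 3⟩

Derivation:
  0 f~>1 g~>4 h~>1
  1 f~>0 g~>0 h~>3
composite: ⟨1; 3⟩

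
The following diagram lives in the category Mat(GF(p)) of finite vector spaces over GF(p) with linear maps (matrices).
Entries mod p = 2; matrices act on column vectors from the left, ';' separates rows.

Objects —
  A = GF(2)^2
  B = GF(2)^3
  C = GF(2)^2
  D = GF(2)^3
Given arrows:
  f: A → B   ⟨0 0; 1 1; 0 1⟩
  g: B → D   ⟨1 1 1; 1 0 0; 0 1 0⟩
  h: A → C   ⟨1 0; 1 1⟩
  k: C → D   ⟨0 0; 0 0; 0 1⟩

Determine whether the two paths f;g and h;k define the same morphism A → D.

Answer: DOES NOT COMMUTE

Derivation:
1) trace f;g:
  e0=⟨1,0⟩ f→⟨0,1,0⟩ g→⟨1,0,1⟩
  e1=⟨0,1⟩ f→⟨0,1,1⟩ g→⟨0,0,1⟩
  ⟦path⟧₁ = ⟨1 0; 0 0; 1 1⟩
2) trace h;k:
  e0=⟨1,0⟩ h→⟨1,1⟩ k→⟨0,0,1⟩
  e1=⟨0,1⟩ h→⟨0,1⟩ k→⟨0,0,1⟩
  ⟦path⟧₂ = ⟨0 0; 0 0; 1 1⟩
Equal? differ; not commutative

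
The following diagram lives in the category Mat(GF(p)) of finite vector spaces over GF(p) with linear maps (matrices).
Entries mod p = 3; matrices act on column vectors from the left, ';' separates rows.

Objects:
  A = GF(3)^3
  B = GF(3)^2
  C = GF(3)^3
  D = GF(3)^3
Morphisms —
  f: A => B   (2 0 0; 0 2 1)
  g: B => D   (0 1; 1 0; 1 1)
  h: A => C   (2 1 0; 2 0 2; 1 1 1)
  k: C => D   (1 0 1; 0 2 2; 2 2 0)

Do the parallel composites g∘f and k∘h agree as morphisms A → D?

1) trace f;g:
  e0=[1,0,0] f=>[2,0] g=>[0,2,2]
  e1=[0,1,0] f=>[0,2] g=>[2,0,2]
  e2=[0,0,1] f=>[0,1] g=>[1,0,1]
  result₁ = (0 2 1; 2 0 0; 2 2 1)
2) trace h;k:
  e0=[1,0,0] h=>[2,2,1] k=>[0,0,2]
  e1=[0,1,0] h=>[1,0,1] k=>[2,2,2]
  e2=[0,0,1] h=>[0,2,1] k=>[1,0,1]
  result₂ = (0 2 1; 0 2 0; 2 2 1)
Equal? distinct morphisms ✗

Answer: DOES NOT COMMUTE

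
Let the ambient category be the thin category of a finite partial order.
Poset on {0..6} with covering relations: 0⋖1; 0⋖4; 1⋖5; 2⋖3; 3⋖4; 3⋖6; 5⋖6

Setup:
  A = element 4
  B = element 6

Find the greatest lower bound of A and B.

Lower bounds of A=4 and B=6: {0,2,3}
  maximal lower bounds 0 and 3 are incomparable: neither 0⊑3 nor 3⊑0
→ no greatest lower bound exists

Answer: NO MEET EXISTS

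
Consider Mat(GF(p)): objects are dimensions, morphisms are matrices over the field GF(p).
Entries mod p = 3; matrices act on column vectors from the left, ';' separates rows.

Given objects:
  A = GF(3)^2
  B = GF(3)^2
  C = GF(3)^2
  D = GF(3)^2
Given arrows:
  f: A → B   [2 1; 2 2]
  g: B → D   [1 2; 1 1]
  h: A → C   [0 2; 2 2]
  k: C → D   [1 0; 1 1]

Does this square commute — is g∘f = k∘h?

Path 1 = f;g:
  e0=⟨1,0⟩ f→⟨2,2⟩ g→⟨0,1⟩
  e1=⟨0,1⟩ f→⟨1,2⟩ g→⟨2,0⟩
  composite₁ = [0 2; 1 0]
Path 2 = h;k:
  e0=⟨1,0⟩ h→⟨0,2⟩ k→⟨0,2⟩
  e1=⟨0,1⟩ h→⟨2,2⟩ k→⟨2,1⟩
  composite₂ = [0 2; 2 1]
Equal? distinct morphisms ✗

Answer: DOES NOT COMMUTE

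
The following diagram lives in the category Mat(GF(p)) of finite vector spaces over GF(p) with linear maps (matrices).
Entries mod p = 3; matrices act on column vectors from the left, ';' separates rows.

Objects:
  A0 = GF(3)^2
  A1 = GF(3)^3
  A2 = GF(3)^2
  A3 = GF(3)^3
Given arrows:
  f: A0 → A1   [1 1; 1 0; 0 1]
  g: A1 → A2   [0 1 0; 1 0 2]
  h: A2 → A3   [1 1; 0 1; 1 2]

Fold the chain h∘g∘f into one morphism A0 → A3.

  e0=⟨1,0⟩ f→⟨1,1,0⟩ g→⟨1,1⟩ h→⟨2,1,0⟩
  e1=⟨0,1⟩ f→⟨1,0,1⟩ g→⟨0,0⟩ h→⟨0,0,0⟩
⟦path⟧: [2 0; 1 0; 0 0]

Answer: [2 0; 1 0; 0 0]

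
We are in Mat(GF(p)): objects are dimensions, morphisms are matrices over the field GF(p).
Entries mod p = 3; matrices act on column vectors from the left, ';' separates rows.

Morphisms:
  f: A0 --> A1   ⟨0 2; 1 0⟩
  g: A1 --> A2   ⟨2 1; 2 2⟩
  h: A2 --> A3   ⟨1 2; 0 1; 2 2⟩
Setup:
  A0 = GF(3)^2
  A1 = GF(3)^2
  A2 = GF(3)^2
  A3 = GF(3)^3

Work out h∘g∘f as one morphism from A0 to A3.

  e0=⟨1,0⟩ f-->⟨0,1⟩ g-->⟨1,2⟩ h-->⟨2,2,0⟩
  e1=⟨0,1⟩ f-->⟨2,0⟩ g-->⟨1,1⟩ h-->⟨0,1,1⟩
composite: ⟨2 0; 2 1; 0 1⟩

Answer: ⟨2 0; 2 1; 0 1⟩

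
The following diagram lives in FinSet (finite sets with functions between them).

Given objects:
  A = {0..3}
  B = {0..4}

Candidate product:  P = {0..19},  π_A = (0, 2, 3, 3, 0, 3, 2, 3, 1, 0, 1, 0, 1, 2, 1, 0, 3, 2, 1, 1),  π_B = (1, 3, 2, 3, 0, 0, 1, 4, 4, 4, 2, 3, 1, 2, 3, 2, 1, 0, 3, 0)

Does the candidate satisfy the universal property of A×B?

|A|·|B| = 4·5 = 20;  |P| = 20
Check the pairing map k ↦ (π_A(k), π_B(k)):
  0 -> (0,1)
  1 -> (2,3)
  2 -> (3,2)
  3 -> (3,3)
  4 -> (0,0)
  5 -> (3,0)
  6 -> (2,1)
  7 -> (3,4)
  8 -> (1,4)
  9 -> (0,4)
  10 -> (1,2)
  11 -> (0,3)
  12 -> (1,1)
  13 -> (2,2)
  14 -> (1,3)
  15 -> (0,2)
  16 -> (3,1)
  17 -> (2,0)
  18 -> (1,3)  ✗ repeats pair of k=14
  19 -> (1,0)
distinct pairs in image: 19 / 20 needed
  → (1,3) hit at k=14 and k=18

Answer: NOT A VALID PRODUCT — duplicate pair at indices 14,18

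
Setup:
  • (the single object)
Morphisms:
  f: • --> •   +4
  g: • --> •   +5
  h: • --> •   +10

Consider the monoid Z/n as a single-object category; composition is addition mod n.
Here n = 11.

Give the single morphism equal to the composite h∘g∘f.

  0 +4≡4 +5≡9 +10≡8  (mod 11)
composite: +8

Answer: +8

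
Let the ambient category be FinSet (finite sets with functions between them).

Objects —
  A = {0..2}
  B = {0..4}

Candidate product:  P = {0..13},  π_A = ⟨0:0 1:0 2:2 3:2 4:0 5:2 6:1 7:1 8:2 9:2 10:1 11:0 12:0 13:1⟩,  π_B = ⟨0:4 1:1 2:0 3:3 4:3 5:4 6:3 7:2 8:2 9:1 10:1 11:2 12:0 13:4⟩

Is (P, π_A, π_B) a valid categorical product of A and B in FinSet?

|A|·|B| = 3·5 = 15;  |P| = 14
  → cardinalities differ; no bijection possible.

Answer: NOT A VALID PRODUCT — |P|=14 ≠ |A|·|B|=15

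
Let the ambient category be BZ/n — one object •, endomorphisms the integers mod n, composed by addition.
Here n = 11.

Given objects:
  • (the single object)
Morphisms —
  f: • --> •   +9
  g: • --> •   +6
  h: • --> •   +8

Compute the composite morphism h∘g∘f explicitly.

  0 +9≡9 +6≡4 +8≡1  (mod 11)
composite: +1

Answer: +1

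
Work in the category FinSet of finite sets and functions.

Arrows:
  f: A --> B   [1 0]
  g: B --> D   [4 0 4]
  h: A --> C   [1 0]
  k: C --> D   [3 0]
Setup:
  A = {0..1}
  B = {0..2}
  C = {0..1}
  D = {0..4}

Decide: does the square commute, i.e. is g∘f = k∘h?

Answer: DOES NOT COMMUTE

Derivation:
1) trace f;g:
  0 f-->1 g-->0
  1 f-->0 g-->4
  result₁ = [0 4]
2) trace h;k:
  0 h-->1 k-->0
  1 h-->0 k-->3
  result₂ = [0 3]
Equal? differ; not commutative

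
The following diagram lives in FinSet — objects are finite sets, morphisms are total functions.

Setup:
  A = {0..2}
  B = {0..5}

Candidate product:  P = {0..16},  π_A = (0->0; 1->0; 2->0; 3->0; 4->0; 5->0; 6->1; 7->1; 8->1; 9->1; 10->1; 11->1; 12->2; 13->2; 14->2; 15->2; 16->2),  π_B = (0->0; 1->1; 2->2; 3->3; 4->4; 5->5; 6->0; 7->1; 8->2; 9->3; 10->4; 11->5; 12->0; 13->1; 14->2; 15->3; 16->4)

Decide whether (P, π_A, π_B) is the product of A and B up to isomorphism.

|A|·|B| = 3·6 = 18;  |P| = 17
  → cardinalities differ; no bijection possible.

Answer: NOT A VALID PRODUCT — |P|=17 ≠ |A|·|B|=18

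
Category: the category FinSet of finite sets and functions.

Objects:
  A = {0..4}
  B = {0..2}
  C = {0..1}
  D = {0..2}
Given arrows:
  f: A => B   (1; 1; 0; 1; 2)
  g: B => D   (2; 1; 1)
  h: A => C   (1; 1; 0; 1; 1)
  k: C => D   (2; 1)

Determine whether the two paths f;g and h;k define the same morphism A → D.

Answer: COMMUTES

Derivation:
Path 1 = f;g:
  0 f=>1 g=>1
  1 f=>1 g=>1
  2 f=>0 g=>2
  3 f=>1 g=>1
  4 f=>2 g=>1
  ⟦path⟧₁ = (1; 1; 2; 1; 1)
Path 2 = h;k:
  0 h=>1 k=>1
  1 h=>1 k=>1
  2 h=>0 k=>2
  3 h=>1 k=>1
  4 h=>1 k=>1
  ⟦path⟧₂ = (1; 1; 2; 1; 1)
Equal? equal; square commutes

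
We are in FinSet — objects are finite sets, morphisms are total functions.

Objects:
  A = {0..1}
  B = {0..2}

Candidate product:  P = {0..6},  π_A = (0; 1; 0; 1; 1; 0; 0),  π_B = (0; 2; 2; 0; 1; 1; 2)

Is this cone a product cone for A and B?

|A|·|B| = 2·3 = 6;  |P| = 7
  → cardinalities differ; no bijection possible.

Answer: NOT A VALID PRODUCT — |P|=7 ≠ |A|·|B|=6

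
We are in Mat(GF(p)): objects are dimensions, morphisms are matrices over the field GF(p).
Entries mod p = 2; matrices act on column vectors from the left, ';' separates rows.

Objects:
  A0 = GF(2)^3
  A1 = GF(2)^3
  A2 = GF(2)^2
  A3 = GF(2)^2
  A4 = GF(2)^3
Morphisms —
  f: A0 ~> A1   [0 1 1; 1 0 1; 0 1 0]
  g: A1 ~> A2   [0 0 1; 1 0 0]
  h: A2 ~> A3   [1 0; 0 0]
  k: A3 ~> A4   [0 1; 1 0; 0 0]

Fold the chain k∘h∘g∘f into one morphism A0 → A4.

  e0=⟨1,0,0⟩ f~>⟨0,1,0⟩ g~>⟨0,0⟩ h~>⟨0,0⟩ k~>⟨0,0,0⟩
  e1=⟨0,1,0⟩ f~>⟨1,0,1⟩ g~>⟨1,1⟩ h~>⟨1,0⟩ k~>⟨0,1,0⟩
  e2=⟨0,0,1⟩ f~>⟨1,1,0⟩ g~>⟨0,1⟩ h~>⟨0,0⟩ k~>⟨0,0,0⟩
result: [0 0 0; 0 1 0; 0 0 0]

Answer: [0 0 0; 0 1 0; 0 0 0]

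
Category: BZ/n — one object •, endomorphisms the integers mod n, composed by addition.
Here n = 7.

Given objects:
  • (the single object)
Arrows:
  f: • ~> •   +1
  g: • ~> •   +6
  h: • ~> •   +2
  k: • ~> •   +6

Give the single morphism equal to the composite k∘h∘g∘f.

  0 +1≡1 +6≡0 +2≡2 +6≡1  (mod 7)
composite: +1

Answer: +1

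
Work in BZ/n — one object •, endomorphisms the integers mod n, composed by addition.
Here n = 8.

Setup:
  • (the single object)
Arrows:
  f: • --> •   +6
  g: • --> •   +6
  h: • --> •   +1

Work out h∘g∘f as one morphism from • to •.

Answer: +5

Work:
  0 +6≡6 +6≡4 +1≡5  (mod 8)
result: +5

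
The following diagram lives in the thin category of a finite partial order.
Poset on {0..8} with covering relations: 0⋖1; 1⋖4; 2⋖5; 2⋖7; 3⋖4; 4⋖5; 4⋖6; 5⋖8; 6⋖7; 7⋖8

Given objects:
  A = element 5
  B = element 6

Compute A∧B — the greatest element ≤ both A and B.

Answer: A∧B = 4

Derivation:
{x : x≤A ∧ x≤B} = {0,1,3,4}  (A=5, B=6)
  0 ≤ 4
  1 ≤ 4
  3 ≤ 4
  4 ≤ 4
glb = 4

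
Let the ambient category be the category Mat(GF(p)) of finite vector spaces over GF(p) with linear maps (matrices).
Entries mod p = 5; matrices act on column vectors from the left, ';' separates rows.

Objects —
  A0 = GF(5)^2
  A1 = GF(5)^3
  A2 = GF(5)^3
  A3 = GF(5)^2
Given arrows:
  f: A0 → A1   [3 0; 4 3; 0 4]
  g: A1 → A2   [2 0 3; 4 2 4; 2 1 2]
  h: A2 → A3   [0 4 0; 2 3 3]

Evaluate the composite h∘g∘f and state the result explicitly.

  e0=⟨1,0⟩ f→⟨3,4,0⟩ g→⟨1,0,0⟩ h→⟨0,2⟩
  e1=⟨0,1⟩ f→⟨0,3,4⟩ g→⟨2,2,1⟩ h→⟨3,3⟩
composite: [0 3; 2 3]

Answer: [0 3; 2 3]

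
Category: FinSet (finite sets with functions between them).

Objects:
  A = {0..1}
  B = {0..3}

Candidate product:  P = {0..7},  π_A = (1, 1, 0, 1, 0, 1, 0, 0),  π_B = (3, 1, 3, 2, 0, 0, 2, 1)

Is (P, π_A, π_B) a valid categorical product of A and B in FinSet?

Answer: VALID PRODUCT

Work:
|A|·|B| = 2·4 = 8;  |P| = 8
Check the pairing map k ↦ (π_A(k), π_B(k)):
  0 -> (1,3)
  1 -> (1,1)
  2 -> (0,3)
  3 -> (1,2)
  4 -> (0,0)
  5 -> (1,0)
  6 -> (0,2)
  7 -> (0,1)
distinct pairs in image: 8 / 8 needed
  → bijection onto A×B; projections well-typed.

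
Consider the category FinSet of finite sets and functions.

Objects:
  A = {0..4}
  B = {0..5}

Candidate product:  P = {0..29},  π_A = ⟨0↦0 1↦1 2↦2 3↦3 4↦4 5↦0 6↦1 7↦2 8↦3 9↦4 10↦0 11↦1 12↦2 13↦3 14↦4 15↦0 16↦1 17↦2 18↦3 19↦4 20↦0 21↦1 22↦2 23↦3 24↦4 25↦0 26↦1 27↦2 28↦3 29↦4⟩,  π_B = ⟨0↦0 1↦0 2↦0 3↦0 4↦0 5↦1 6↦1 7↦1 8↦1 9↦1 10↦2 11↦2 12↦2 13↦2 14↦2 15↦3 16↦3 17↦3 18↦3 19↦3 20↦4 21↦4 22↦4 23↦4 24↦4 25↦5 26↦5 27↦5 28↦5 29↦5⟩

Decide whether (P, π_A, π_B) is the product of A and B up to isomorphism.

Answer: VALID PRODUCT

Trace:
|A|·|B| = 5·6 = 30;  |P| = 30
Check the pairing map k ↦ (π_A(k), π_B(k)):
  0 ↦ (0,0)
  1 ↦ (1,0)
  2 ↦ (2,0)
  3 ↦ (3,0)
  4 ↦ (4,0)
  5 ↦ (0,1)
  6 ↦ (1,1)
  7 ↦ (2,1)
  8 ↦ (3,1)
  9 ↦ (4,1)
  10 ↦ (0,2)
  11 ↦ (1,2)
  12 ↦ (2,2)
  13 ↦ (3,2)
  14 ↦ (4,2)
  15 ↦ (0,3)
  16 ↦ (1,3)
  17 ↦ (2,3)
  18 ↦ (3,3)
  19 ↦ (4,3)
  20 ↦ (0,4)
  21 ↦ (1,4)
  22 ↦ (2,4)
  23 ↦ (3,4)
  24 ↦ (4,4)
  25 ↦ (0,5)
  26 ↦ (1,5)
  27 ↦ (2,5)
  28 ↦ (3,5)
  29 ↦ (4,5)
distinct pairs in image: 30 / 30 needed
  → bijection onto A×B; projections well-typed.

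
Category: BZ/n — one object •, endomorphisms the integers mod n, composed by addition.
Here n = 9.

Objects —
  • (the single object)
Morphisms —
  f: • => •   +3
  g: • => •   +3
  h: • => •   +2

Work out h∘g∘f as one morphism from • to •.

Answer: +8

Derivation:
  0 +3≡3 +3≡6 +2≡8  (mod 9)
composite: +8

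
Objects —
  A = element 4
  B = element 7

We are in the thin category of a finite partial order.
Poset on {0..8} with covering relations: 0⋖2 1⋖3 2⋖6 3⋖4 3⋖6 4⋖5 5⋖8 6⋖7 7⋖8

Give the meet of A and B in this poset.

Lower bounds of A=4 and B=7: {1,3}
  1 <= 3
  3 <= 3
glb = 3

Answer: A∧B = 3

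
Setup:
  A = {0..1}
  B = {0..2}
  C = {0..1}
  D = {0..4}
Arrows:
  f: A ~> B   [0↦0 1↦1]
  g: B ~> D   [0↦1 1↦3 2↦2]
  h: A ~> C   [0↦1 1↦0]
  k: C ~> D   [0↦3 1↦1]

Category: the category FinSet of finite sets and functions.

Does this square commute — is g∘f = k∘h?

Along f;g (path 1):
  0 f~>0 g~>1
  1 f~>1 g~>3
  ⟦path⟧₁ = [0↦1 1↦3]
Along h;k (path 2):
  0 h~>1 k~>1
  1 h~>0 k~>3
  ⟦path⟧₂ = [0↦1 1↦3]
Equal? same morphism ✓

Answer: COMMUTES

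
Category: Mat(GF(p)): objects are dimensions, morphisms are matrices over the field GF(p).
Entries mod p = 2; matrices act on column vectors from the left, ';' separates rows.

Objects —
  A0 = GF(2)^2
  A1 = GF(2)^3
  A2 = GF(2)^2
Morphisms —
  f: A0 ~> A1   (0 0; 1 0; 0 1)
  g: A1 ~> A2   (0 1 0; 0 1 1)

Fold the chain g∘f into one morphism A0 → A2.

Answer: (1 0; 1 1)

Trace:
  e0=(1,0) f~>(0,1,0) g~>(1,1)
  e1=(0,1) f~>(0,0,1) g~>(0,1)
⟦path⟧: (1 0; 1 1)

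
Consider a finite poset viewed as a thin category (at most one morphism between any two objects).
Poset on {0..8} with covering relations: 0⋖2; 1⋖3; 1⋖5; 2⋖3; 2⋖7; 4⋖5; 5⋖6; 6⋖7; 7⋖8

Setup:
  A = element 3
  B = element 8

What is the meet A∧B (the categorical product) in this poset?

Answer: NO MEET EXISTS

Work:
Common predecessors of 3,8: {0,1,2}
  maximal lower bounds 1 and 2 are incomparable: neither 1⊑2 nor 2⊑1
→ no greatest lower bound exists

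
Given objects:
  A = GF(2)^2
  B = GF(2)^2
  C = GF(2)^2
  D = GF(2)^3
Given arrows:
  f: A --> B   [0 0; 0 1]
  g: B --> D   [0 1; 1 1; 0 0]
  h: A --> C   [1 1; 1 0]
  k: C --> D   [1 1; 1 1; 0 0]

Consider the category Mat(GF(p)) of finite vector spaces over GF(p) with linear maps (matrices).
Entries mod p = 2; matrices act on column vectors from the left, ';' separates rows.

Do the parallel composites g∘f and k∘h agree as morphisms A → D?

Answer: COMMUTES

Work:
Path 1 = f;g:
  e0=(1,0) f-->(0,0) g-->(0,0,0)
  e1=(0,1) f-->(0,1) g-->(1,1,0)
  ⟦path⟧₁ = [0 1; 0 1; 0 0]
Path 2 = h;k:
  e0=(1,0) h-->(1,1) k-->(0,0,0)
  e1=(0,1) h-->(1,0) k-->(1,1,0)
  ⟦path⟧₂ = [0 1; 0 1; 0 0]
Equal? same morphism ✓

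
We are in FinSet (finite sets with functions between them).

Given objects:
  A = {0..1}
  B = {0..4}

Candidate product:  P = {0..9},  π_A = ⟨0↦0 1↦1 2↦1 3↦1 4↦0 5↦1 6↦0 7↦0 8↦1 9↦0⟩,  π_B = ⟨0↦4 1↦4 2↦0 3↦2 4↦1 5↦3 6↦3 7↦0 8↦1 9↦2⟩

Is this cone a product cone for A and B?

Answer: VALID PRODUCT

Trace:
|A|·|B| = 2·5 = 10;  |P| = 10
Check the pairing map k ↦ (π_A(k), π_B(k)):
  0 ↦ (0,4)
  1 ↦ (1,4)
  2 ↦ (1,0)
  3 ↦ (1,2)
  4 ↦ (0,1)
  5 ↦ (1,3)
  6 ↦ (0,3)
  7 ↦ (0,0)
  8 ↦ (1,1)
  9 ↦ (0,2)
distinct pairs in image: 10 / 10 needed
  → bijection onto A×B; projections well-typed.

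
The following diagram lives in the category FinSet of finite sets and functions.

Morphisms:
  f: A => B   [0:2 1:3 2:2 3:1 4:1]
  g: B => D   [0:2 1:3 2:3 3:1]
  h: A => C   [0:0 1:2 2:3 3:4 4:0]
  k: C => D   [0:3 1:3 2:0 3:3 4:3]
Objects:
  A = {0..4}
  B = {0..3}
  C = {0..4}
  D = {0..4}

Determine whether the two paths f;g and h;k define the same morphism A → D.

1) trace f;g:
  0 f=>2 g=>3
  1 f=>3 g=>1
  2 f=>2 g=>3
  3 f=>1 g=>3
  4 f=>1 g=>3
  composite₁ = [0:3 1:1 2:3 3:3 4:3]
2) trace h;k:
  0 h=>0 k=>3
  1 h=>2 k=>0
  2 h=>3 k=>3
  3 h=>4 k=>3
  4 h=>0 k=>3
  composite₂ = [0:3 1:0 2:3 3:3 4:3]
Equal? differ; not commutative

Answer: DOES NOT COMMUTE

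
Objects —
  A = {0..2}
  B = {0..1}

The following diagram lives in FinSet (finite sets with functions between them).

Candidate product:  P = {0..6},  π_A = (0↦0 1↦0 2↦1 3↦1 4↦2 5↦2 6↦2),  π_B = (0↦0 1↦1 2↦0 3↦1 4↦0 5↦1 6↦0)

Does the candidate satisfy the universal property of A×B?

Answer: NOT A VALID PRODUCT — |P|=7 ≠ |A|·|B|=6

Derivation:
|A|·|B| = 3·2 = 6;  |P| = 7
  → cardinalities differ; no bijection possible.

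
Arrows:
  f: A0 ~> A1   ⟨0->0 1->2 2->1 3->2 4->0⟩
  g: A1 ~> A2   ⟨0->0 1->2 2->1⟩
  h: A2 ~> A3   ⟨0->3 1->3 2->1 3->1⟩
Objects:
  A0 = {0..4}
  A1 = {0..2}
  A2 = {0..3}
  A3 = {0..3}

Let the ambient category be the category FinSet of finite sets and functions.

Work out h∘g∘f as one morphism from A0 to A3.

Answer: ⟨0->3 1->3 2->1 3->3 4->3⟩

Derivation:
  0 f~>0 g~>0 h~>3
  1 f~>2 g~>1 h~>3
  2 f~>1 g~>2 h~>1
  3 f~>2 g~>1 h~>3
  4 f~>0 g~>0 h~>3
composite: ⟨0->3 1->3 2->1 3->3 4->3⟩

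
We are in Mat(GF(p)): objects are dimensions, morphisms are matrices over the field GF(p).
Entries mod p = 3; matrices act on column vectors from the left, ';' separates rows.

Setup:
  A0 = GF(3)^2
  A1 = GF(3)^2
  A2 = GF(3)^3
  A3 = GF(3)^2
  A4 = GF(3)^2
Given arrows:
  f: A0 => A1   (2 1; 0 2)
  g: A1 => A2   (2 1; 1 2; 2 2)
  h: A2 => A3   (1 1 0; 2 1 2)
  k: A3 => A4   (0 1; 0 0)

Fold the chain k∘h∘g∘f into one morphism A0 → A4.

  e0=⟨1,0⟩ f=>⟨2,0⟩ g=>⟨1,2,1⟩ h=>⟨0,0⟩ k=>⟨0,0⟩
  e1=⟨0,1⟩ f=>⟨1,2⟩ g=>⟨1,2,0⟩ h=>⟨0,1⟩ k=>⟨1,0⟩
result: (0 1; 0 0)

Answer: (0 1; 0 0)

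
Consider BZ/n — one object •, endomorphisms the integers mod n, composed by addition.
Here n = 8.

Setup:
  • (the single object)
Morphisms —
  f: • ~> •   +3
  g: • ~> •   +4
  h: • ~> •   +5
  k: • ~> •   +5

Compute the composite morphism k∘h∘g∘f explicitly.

Answer: +1

Work:
  0 +3≡3 +4≡7 +5≡4 +5≡1  (mod 8)
⟦path⟧: +1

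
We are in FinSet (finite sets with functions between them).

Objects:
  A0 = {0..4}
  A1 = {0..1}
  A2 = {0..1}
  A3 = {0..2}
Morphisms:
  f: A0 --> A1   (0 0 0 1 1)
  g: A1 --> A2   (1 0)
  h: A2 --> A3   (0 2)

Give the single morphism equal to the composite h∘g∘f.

Answer: (2 2 2 0 0)

Work:
  0 f-->0 g-->1 h-->2
  1 f-->0 g-->1 h-->2
  2 f-->0 g-->1 h-->2
  3 f-->1 g-->0 h-->0
  4 f-->1 g-->0 h-->0
result: (2 2 2 0 0)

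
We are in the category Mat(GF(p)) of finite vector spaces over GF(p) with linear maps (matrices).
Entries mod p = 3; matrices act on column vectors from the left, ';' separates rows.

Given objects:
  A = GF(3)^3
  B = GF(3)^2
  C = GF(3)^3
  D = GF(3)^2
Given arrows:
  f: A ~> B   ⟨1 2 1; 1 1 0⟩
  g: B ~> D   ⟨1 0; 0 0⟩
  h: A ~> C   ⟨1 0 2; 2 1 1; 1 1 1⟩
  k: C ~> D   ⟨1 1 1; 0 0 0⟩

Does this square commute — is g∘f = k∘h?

Answer: COMMUTES

Work:
1) trace f;g:
  e0=⟨1,0,0⟩ f~>⟨1,1⟩ g~>⟨1,0⟩
  e1=⟨0,1,0⟩ f~>⟨2,1⟩ g~>⟨2,0⟩
  e2=⟨0,0,1⟩ f~>⟨1,0⟩ g~>⟨1,0⟩
  ⟦path⟧₁ = ⟨1 2 1; 0 0 0⟩
2) trace h;k:
  e0=⟨1,0,0⟩ h~>⟨1,2,1⟩ k~>⟨1,0⟩
  e1=⟨0,1,0⟩ h~>⟨0,1,1⟩ k~>⟨2,0⟩
  e2=⟨0,0,1⟩ h~>⟨2,1,1⟩ k~>⟨1,0⟩
  ⟦path⟧₂ = ⟨1 2 1; 0 0 0⟩
Equal? same morphism ✓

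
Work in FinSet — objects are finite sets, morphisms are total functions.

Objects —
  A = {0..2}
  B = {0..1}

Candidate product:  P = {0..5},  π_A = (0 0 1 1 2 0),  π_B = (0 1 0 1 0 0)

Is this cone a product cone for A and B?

Answer: NOT A VALID PRODUCT — duplicate pair at indices 0,5

Work:
|A|·|B| = 3·2 = 6;  |P| = 6
Check the pairing map k ↦ (π_A(k), π_B(k)):
  0 : (0,0)
  1 : (0,1)
  2 : (1,0)
  3 : (1,1)
  4 : (2,0)
  5 : (0,0)  ✗ repeats pair of k=0
distinct pairs in image: 5 / 6 needed
  → (0,0) hit at k=0 and k=5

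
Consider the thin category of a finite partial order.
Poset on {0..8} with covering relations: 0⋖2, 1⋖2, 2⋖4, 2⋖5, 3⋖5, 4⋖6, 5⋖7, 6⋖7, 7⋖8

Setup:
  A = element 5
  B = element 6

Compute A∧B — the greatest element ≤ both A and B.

Answer: A∧B = 2

Derivation:
{x : x⊑A ∧ x⊑B} = {0,1,2}  (A=5, B=6)
  0 ⊑ 2
  1 ⊑ 2
  2 ⊑ 2
glb = 2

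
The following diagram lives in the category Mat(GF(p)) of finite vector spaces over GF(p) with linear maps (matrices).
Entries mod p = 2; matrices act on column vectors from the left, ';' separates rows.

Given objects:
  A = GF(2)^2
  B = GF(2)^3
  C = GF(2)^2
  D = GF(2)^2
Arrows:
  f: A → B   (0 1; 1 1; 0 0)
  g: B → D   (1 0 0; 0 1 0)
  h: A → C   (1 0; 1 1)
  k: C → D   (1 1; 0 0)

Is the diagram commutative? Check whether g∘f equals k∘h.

Answer: DOES NOT COMMUTE

Work:
Path 1 = f;g:
  e0=⟨1,0⟩ f→⟨0,1,0⟩ g→⟨0,1⟩
  e1=⟨0,1⟩ f→⟨1,1,0⟩ g→⟨1,1⟩
  result₁ = (0 1; 1 1)
Path 2 = h;k:
  e0=⟨1,0⟩ h→⟨1,1⟩ k→⟨0,0⟩
  e1=⟨0,1⟩ h→⟨0,1⟩ k→⟨1,0⟩
  result₂ = (0 1; 0 0)
Equal? differ; not commutative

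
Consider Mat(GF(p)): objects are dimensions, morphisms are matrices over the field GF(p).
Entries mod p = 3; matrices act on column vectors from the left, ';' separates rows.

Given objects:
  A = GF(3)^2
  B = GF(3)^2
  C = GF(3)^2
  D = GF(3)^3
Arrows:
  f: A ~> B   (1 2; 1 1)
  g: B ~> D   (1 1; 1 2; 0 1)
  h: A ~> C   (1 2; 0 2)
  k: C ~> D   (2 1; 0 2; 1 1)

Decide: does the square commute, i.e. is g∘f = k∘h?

Along f;g (path 1):
  e0=⟨1,0⟩ f~>⟨1,1⟩ g~>⟨2,0,1⟩
  e1=⟨0,1⟩ f~>⟨2,1⟩ g~>⟨0,1,1⟩
  result₁ = (2 0; 0 1; 1 1)
Along h;k (path 2):
  e0=⟨1,0⟩ h~>⟨1,0⟩ k~>⟨2,0,1⟩
  e1=⟨0,1⟩ h~>⟨2,2⟩ k~>⟨0,1,1⟩
  result₂ = (2 0; 0 1; 1 1)
Equal? YES — commutes

Answer: COMMUTES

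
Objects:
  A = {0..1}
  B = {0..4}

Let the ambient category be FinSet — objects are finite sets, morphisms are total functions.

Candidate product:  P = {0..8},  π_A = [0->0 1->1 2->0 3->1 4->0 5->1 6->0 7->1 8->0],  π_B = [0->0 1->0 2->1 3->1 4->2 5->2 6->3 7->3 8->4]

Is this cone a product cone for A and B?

|A|·|B| = 2·5 = 10;  |P| = 9
  → cardinalities differ; no bijection possible.

Answer: NOT A VALID PRODUCT — |P|=9 ≠ |A|·|B|=10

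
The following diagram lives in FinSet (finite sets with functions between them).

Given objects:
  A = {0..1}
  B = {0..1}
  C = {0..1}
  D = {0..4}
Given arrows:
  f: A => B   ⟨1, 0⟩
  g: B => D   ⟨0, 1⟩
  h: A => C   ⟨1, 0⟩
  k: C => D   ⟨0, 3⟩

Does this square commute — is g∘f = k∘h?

Path 1 = f;g:
  0 f=>1 g=>1
  1 f=>0 g=>0
  result₁ = ⟨1, 0⟩
Path 2 = h;k:
  0 h=>1 k=>3
  1 h=>0 k=>0
  result₂ = ⟨3, 0⟩
Equal? distinct morphisms ✗

Answer: DOES NOT COMMUTE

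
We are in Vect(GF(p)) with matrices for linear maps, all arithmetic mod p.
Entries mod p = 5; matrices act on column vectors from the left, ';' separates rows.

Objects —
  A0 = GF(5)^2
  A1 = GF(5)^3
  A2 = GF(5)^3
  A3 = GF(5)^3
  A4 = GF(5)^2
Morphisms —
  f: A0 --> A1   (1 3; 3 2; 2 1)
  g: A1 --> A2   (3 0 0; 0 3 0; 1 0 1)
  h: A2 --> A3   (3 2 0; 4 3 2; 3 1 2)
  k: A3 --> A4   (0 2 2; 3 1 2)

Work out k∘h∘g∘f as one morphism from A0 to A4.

Answer: (3 1; 4 1)

Trace:
  e0=⟨1,0⟩ f-->⟨1,3,2⟩ g-->⟨3,4,3⟩ h-->⟨2,0,4⟩ k-->⟨3,4⟩
  e1=⟨0,1⟩ f-->⟨3,2,1⟩ g-->⟨4,1,4⟩ h-->⟨4,2,1⟩ k-->⟨1,1⟩
⟦path⟧: (3 1; 4 1)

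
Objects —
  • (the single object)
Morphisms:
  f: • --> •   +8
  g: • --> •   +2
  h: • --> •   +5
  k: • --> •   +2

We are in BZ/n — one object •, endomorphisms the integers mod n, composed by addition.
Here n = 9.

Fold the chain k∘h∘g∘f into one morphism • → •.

Answer: +8

Work:
  0 +8≡8 +2≡1 +5≡6 +2≡8  (mod 9)
result: +8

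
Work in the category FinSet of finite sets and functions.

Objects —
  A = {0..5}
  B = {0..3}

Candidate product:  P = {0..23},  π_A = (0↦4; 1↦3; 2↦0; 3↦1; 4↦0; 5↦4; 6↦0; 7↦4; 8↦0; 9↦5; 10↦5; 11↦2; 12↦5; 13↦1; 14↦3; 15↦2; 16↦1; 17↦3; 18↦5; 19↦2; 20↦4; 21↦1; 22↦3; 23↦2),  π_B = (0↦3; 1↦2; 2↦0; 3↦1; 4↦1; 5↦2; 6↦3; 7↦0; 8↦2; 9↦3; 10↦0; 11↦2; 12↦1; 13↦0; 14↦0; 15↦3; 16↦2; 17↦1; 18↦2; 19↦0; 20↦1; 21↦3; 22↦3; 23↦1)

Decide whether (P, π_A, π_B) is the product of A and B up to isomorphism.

|A|·|B| = 6·4 = 24;  |P| = 24
Check the pairing map k ↦ (π_A(k), π_B(k)):
  0 ↦ (4,3)
  1 ↦ (3,2)
  2 ↦ (0,0)
  3 ↦ (1,1)
  4 ↦ (0,1)
  5 ↦ (4,2)
  6 ↦ (0,3)
  7 ↦ (4,0)
  8 ↦ (0,2)
  9 ↦ (5,3)
  10 ↦ (5,0)
  11 ↦ (2,2)
  12 ↦ (5,1)
  13 ↦ (1,0)
  14 ↦ (3,0)
  15 ↦ (2,3)
  16 ↦ (1,2)
  17 ↦ (3,1)
  18 ↦ (5,2)
  19 ↦ (2,0)
  20 ↦ (4,1)
  21 ↦ (1,3)
  22 ↦ (3,3)
  23 ↦ (2,1)
distinct pairs in image: 24 / 24 needed
  → bijection onto A×B; projections well-typed.

Answer: VALID PRODUCT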